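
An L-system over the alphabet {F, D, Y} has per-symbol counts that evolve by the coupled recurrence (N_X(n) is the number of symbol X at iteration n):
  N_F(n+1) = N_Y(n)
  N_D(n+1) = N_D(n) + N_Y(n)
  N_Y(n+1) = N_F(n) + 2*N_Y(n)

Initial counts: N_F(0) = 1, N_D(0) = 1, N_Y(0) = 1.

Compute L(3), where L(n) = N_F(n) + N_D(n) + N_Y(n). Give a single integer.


Answer: 36

Derivation:
Step 0: N_F=1, N_D=1, N_Y=1, L=3
Step 1: N_F=1, N_D=2, N_Y=3, L=6
Step 2: N_F=3, N_D=5, N_Y=7, L=15
Step 3: N_F=7, N_D=12, N_Y=17, L=36


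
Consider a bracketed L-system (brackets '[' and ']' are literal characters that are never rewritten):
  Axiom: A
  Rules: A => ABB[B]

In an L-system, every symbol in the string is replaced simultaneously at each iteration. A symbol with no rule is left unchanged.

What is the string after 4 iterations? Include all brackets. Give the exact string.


Answer: ABB[B]BB[B]BB[B]BB[B]

Derivation:
Step 0: A
Step 1: ABB[B]
Step 2: ABB[B]BB[B]
Step 3: ABB[B]BB[B]BB[B]
Step 4: ABB[B]BB[B]BB[B]BB[B]


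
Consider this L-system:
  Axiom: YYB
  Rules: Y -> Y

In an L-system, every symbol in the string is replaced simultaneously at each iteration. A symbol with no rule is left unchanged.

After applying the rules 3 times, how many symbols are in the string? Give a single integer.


Step 0: length = 3
Step 1: length = 3
Step 2: length = 3
Step 3: length = 3

Answer: 3


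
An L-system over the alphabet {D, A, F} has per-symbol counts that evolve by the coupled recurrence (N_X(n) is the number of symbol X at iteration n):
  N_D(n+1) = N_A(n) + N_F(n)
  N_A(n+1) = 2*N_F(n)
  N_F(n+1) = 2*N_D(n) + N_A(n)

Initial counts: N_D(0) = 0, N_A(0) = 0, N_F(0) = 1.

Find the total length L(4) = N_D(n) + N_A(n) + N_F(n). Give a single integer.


Answer: 36

Derivation:
Step 0: N_D=0, N_A=0, N_F=1, L=1
Step 1: N_D=1, N_A=2, N_F=0, L=3
Step 2: N_D=2, N_A=0, N_F=4, L=6
Step 3: N_D=4, N_A=8, N_F=4, L=16
Step 4: N_D=12, N_A=8, N_F=16, L=36


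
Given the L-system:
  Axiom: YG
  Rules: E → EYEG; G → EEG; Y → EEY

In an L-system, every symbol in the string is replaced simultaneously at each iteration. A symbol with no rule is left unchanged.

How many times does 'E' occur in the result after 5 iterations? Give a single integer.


Answer: 556

Derivation:
Step 0: YG  (0 'E')
Step 1: EEYEEG  (4 'E')
Step 2: EYEGEYEGEEYEYEGEYEGEEG  (12 'E')
Step 3: EYEGEEYEYEGEEGEYEGEEYEYEGEEGEYEGEYEGEEYEYEGEEYEYEGEEGEYEGEEYEYEGEEGEYEGEYEGEEG  (44 'E')
Step 4: EYEGEEYEYEGEEGEYEGEYEGEEYEYEGEEYEYEGEEGEYEGEYEGEEGEYEGEEYEYEGEEGEYEGEYEGEEYEYEGEEYEYEGEEGEYEGEYEGEEGEYEGEEYEYEGEEGEYEGEEYEYEGEEGEYEGEYEGEEYEYEGEEYEYEGEEGEYEGEYEGEEYEYEGEEYEYEGEEGEYEGEYEGEEGEYEGEEYEYEGEEGEYEGEYEGEEYEYEGEEYEYEGEEGEYEGEYEGEEGEYEGEEYEYEGEEGEYEGEEYEYEGEEGEYEGEYEGEEG  (156 'E')
Step 5: EYEGEEYEYEGEEGEYEGEYEGEEYEYEGEEYEYEGEEGEYEGEYEGEEGEYEGEEYEYEGEEGEYEGEEYEYEGEEGEYEGEYEGEEYEYEGEEYEYEGEEGEYEGEYEGEEYEYEGEEYEYEGEEGEYEGEYEGEEGEYEGEEYEYEGEEGEYEGEEYEYEGEEGEYEGEYEGEEGEYEGEEYEYEGEEGEYEGEYEGEEYEYEGEEYEYEGEEGEYEGEYEGEEGEYEGEEYEYEGEEGEYEGEEYEYEGEEGEYEGEYEGEEYEYEGEEYEYEGEEGEYEGEYEGEEYEYEGEEYEYEGEEGEYEGEYEGEEGEYEGEEYEYEGEEGEYEGEEYEYEGEEGEYEGEYEGEEGEYEGEEYEYEGEEGEYEGEYEGEEYEYEGEEYEYEGEEGEYEGEYEGEEGEYEGEEYEYEGEEGEYEGEYEGEEYEYEGEEYEYEGEEGEYEGEYEGEEGEYEGEEYEYEGEEGEYEGEEYEYEGEEGEYEGEYEGEEYEYEGEEYEYEGEEGEYEGEYEGEEYEYEGEEYEYEGEEGEYEGEYEGEEGEYEGEEYEYEGEEGEYEGEEYEYEGEEGEYEGEYEGEEYEYEGEEYEYEGEEGEYEGEYEGEEYEYEGEEYEYEGEEGEYEGEYEGEEGEYEGEEYEYEGEEGEYEGEEYEYEGEEGEYEGEYEGEEGEYEGEEYEYEGEEGEYEGEYEGEEYEYEGEEYEYEGEEGEYEGEYEGEEGEYEGEEYEYEGEEGEYEGEEYEYEGEEGEYEGEYEGEEYEYEGEEYEYEGEEGEYEGEYEGEEYEYEGEEYEYEGEEGEYEGEYEGEEGEYEGEEYEYEGEEGEYEGEEYEYEGEEGEYEGEYEGEEGEYEGEEYEYEGEEGEYEGEYEGEEYEYEGEEYEYEGEEGEYEGEYEGEEGEYEGEEYEYEGEEGEYEGEYEGEEYEYEGEEYEYEGEEGEYEGEYEGEEGEYEGEEYEYEGEEGEYEGEEYEYEGEEGEYEGEYEGEEG  (556 'E')


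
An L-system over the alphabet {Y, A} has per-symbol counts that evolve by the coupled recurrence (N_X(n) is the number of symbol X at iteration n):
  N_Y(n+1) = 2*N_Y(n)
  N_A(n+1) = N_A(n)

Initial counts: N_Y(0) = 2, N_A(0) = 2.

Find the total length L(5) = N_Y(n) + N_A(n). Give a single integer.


Answer: 66

Derivation:
Step 0: N_Y=2, N_A=2, L=4
Step 1: N_Y=4, N_A=2, L=6
Step 2: N_Y=8, N_A=2, L=10
Step 3: N_Y=16, N_A=2, L=18
Step 4: N_Y=32, N_A=2, L=34
Step 5: N_Y=64, N_A=2, L=66


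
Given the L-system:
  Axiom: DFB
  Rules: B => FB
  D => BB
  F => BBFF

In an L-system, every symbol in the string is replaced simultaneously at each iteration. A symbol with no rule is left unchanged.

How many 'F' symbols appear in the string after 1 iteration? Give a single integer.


Answer: 3

Derivation:
Step 0: DFB  (1 'F')
Step 1: BBBBFFFB  (3 'F')


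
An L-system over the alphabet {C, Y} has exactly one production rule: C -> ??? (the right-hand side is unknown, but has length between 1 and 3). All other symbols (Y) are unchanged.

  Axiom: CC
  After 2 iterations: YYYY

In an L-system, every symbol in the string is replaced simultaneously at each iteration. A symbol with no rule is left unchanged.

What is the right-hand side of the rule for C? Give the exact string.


Answer: YY

Derivation:
Trying C -> YY:
  Step 0: CC
  Step 1: YYYY
  Step 2: YYYY
Matches the given result.


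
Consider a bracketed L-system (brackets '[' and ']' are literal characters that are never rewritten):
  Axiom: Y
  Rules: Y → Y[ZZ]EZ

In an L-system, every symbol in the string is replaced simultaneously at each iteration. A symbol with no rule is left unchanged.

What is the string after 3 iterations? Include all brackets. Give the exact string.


Step 0: Y
Step 1: Y[ZZ]EZ
Step 2: Y[ZZ]EZ[ZZ]EZ
Step 3: Y[ZZ]EZ[ZZ]EZ[ZZ]EZ

Answer: Y[ZZ]EZ[ZZ]EZ[ZZ]EZ


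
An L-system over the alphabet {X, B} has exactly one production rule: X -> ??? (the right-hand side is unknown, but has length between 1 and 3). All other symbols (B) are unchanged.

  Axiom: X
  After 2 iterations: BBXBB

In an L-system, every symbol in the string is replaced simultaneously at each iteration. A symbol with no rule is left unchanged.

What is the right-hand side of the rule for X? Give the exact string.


Trying X -> BXB:
  Step 0: X
  Step 1: BXB
  Step 2: BBXBB
Matches the given result.

Answer: BXB


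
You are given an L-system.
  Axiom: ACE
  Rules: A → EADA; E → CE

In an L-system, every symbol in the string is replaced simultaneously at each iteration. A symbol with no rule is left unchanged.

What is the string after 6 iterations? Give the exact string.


Answer: CCCCCECCCCECCCECCECEEADADEADADCEEADADEADADCCECEEADADEADADCEEADADEADADCCCECCECEEADADEADADCEEADADEADADCCECEEADADEADADCEEADADEADADCCCCECCCECCECEEADADEADADCEEADADEADADCCECEEADADEADADCEEADADEADADCCCECCECEEADADEADADCEEADADEADADCCECEEADADEADADCEEADADEADACCCCCCCE

Derivation:
Step 0: ACE
Step 1: EADACCE
Step 2: CEEADADEADACCCE
Step 3: CCECEEADADEADADCEEADADEADACCCCE
Step 4: CCCECCECEEADADEADADCEEADADEADADCCECEEADADEADADCEEADADEADACCCCCE
Step 5: CCCCECCCECCECEEADADEADADCEEADADEADADCCECEEADADEADADCEEADADEADADCCCECCECEEADADEADADCEEADADEADADCCECEEADADEADADCEEADADEADACCCCCCE
Step 6: CCCCCECCCCECCCECCECEEADADEADADCEEADADEADADCCECEEADADEADADCEEADADEADADCCCECCECEEADADEADADCEEADADEADADCCECEEADADEADADCEEADADEADADCCCCECCCECCECEEADADEADADCEEADADEADADCCECEEADADEADADCEEADADEADADCCCECCECEEADADEADADCEEADADEADADCCECEEADADEADADCEEADADEADACCCCCCCE


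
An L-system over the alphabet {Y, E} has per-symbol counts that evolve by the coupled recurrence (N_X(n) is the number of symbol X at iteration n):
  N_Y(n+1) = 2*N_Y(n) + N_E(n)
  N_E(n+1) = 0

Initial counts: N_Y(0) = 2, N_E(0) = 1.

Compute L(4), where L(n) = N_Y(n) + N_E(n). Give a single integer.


Answer: 40

Derivation:
Step 0: N_Y=2, N_E=1, L=3
Step 1: N_Y=5, N_E=0, L=5
Step 2: N_Y=10, N_E=0, L=10
Step 3: N_Y=20, N_E=0, L=20
Step 4: N_Y=40, N_E=0, L=40


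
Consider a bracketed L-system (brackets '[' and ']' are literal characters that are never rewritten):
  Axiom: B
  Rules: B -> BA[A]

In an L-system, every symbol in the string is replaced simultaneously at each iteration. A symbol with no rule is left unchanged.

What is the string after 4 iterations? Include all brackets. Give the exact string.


Answer: BA[A]A[A]A[A]A[A]

Derivation:
Step 0: B
Step 1: BA[A]
Step 2: BA[A]A[A]
Step 3: BA[A]A[A]A[A]
Step 4: BA[A]A[A]A[A]A[A]


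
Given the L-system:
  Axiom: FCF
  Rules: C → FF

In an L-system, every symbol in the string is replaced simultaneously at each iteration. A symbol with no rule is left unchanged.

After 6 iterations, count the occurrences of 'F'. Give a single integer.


Answer: 4

Derivation:
Step 0: FCF  (2 'F')
Step 1: FFFF  (4 'F')
Step 2: FFFF  (4 'F')
Step 3: FFFF  (4 'F')
Step 4: FFFF  (4 'F')
Step 5: FFFF  (4 'F')
Step 6: FFFF  (4 'F')


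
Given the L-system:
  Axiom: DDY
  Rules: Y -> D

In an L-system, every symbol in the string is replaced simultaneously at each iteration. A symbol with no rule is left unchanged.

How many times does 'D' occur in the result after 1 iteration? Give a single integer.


Step 0: DDY  (2 'D')
Step 1: DDD  (3 'D')

Answer: 3


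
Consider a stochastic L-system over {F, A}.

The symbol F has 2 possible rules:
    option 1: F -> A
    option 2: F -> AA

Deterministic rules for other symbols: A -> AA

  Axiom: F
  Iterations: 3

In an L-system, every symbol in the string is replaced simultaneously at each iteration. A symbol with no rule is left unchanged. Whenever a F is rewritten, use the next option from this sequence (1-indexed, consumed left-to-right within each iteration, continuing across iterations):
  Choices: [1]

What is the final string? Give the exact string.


Answer: AAAA

Derivation:
Step 0: F
Step 1: A  (used choices [1])
Step 2: AA  (used choices [])
Step 3: AAAA  (used choices [])


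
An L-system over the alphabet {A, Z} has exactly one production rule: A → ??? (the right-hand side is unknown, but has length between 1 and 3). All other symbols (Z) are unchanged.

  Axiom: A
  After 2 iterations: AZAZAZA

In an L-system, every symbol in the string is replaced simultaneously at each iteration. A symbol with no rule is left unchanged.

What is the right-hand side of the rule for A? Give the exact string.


Answer: AZA

Derivation:
Trying A → AZA:
  Step 0: A
  Step 1: AZA
  Step 2: AZAZAZA
Matches the given result.


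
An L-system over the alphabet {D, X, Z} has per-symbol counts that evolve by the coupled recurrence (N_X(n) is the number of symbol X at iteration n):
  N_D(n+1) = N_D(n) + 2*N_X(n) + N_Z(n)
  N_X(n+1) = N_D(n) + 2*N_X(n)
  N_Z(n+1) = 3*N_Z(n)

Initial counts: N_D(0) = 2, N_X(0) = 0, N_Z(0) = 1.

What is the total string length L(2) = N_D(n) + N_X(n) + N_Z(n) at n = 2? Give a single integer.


Answer: 26

Derivation:
Step 0: N_D=2, N_X=0, N_Z=1, L=3
Step 1: N_D=3, N_X=2, N_Z=3, L=8
Step 2: N_D=10, N_X=7, N_Z=9, L=26


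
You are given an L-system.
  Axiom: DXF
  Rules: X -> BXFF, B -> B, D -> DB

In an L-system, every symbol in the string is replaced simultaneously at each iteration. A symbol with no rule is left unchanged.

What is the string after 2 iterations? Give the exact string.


Step 0: DXF
Step 1: DBBXFFF
Step 2: DBBBBXFFFFF

Answer: DBBBBXFFFFF


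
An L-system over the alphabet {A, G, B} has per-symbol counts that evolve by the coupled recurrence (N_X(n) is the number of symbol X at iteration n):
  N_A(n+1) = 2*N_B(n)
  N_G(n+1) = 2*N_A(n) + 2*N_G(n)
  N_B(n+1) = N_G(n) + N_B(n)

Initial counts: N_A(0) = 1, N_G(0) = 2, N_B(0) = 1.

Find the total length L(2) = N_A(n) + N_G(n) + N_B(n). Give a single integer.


Answer: 31

Derivation:
Step 0: N_A=1, N_G=2, N_B=1, L=4
Step 1: N_A=2, N_G=6, N_B=3, L=11
Step 2: N_A=6, N_G=16, N_B=9, L=31


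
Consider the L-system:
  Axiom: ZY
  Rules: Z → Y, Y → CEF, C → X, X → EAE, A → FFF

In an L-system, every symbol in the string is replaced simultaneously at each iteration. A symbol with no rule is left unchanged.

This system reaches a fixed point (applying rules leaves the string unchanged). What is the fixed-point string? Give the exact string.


Step 0: ZY
Step 1: YCEF
Step 2: CEFXEF
Step 3: XEFEAEEF
Step 4: EAEEFEFFFEEF
Step 5: EFFFEEFEFFFEEF
Step 6: EFFFEEFEFFFEEF  (unchanged — fixed point at step 5)

Answer: EFFFEEFEFFFEEF


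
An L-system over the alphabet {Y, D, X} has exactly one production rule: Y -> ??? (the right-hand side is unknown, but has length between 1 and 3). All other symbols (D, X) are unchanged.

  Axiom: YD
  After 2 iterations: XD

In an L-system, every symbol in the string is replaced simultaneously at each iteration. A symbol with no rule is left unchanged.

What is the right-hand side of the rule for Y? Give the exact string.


Answer: X

Derivation:
Trying Y -> X:
  Step 0: YD
  Step 1: XD
  Step 2: XD
Matches the given result.


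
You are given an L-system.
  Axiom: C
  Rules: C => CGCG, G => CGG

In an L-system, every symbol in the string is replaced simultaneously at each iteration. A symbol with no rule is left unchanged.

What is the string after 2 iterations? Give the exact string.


Answer: CGCGCGGCGCGCGG

Derivation:
Step 0: C
Step 1: CGCG
Step 2: CGCGCGGCGCGCGG


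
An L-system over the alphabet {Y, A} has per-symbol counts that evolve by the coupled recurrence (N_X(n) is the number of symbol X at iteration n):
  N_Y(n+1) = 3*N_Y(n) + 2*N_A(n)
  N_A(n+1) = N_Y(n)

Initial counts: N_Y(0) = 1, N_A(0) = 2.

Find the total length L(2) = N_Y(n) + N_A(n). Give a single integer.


Answer: 30

Derivation:
Step 0: N_Y=1, N_A=2, L=3
Step 1: N_Y=7, N_A=1, L=8
Step 2: N_Y=23, N_A=7, L=30


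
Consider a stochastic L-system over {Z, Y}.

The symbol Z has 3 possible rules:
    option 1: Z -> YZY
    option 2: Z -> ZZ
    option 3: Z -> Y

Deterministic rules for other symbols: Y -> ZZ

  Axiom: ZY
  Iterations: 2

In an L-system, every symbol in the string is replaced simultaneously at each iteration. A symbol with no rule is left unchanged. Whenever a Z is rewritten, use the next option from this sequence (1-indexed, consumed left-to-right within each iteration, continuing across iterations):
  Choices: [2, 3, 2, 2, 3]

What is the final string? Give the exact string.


Answer: YZZZZY

Derivation:
Step 0: ZY
Step 1: ZZZZ  (used choices [2])
Step 2: YZZZZY  (used choices [3, 2, 2, 3])


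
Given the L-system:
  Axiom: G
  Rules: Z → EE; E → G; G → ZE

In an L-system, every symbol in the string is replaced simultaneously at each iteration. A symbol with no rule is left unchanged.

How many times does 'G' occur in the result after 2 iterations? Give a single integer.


Answer: 1

Derivation:
Step 0: G  (1 'G')
Step 1: ZE  (0 'G')
Step 2: EEG  (1 'G')


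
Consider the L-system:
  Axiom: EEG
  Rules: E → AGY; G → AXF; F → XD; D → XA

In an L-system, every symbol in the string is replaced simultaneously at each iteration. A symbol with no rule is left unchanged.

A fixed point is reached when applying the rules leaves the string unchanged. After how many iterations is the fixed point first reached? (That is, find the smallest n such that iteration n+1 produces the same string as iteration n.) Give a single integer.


Step 0: EEG
Step 1: AGYAGYAXF
Step 2: AAXFYAAXFYAXXD
Step 3: AAXXDYAAXXDYAXXXA
Step 4: AAXXXAYAAXXXAYAXXXA
Step 5: AAXXXAYAAXXXAYAXXXA  (unchanged — fixed point at step 4)

Answer: 4


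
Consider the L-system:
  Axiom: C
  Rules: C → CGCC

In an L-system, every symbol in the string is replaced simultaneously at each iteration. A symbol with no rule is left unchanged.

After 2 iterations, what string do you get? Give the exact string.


Step 0: C
Step 1: CGCC
Step 2: CGCCGCGCCCGCC

Answer: CGCCGCGCCCGCC


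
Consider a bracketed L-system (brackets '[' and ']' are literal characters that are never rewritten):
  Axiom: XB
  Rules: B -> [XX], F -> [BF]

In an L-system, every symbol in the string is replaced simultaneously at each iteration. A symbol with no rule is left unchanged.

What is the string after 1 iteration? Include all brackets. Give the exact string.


Step 0: XB
Step 1: X[XX]

Answer: X[XX]


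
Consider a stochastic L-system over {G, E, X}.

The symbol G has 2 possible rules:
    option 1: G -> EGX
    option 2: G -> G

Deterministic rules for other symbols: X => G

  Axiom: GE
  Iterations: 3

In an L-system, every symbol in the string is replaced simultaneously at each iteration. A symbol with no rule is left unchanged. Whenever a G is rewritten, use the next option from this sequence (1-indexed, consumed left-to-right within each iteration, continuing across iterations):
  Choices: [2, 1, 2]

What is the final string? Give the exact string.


Step 0: GE
Step 1: GE  (used choices [2])
Step 2: EGXE  (used choices [1])
Step 3: EGGE  (used choices [2])

Answer: EGGE


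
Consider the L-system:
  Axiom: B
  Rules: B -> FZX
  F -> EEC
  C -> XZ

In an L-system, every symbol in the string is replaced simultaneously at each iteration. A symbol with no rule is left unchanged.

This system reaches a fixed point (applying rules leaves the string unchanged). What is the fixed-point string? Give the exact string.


Answer: EEXZZX

Derivation:
Step 0: B
Step 1: FZX
Step 2: EECZX
Step 3: EEXZZX
Step 4: EEXZZX  (unchanged — fixed point at step 3)


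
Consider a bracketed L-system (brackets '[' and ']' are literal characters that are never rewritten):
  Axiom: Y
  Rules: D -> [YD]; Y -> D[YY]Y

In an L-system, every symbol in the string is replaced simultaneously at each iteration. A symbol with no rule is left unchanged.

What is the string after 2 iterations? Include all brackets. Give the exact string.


Step 0: Y
Step 1: D[YY]Y
Step 2: [YD][D[YY]YD[YY]Y]D[YY]Y

Answer: [YD][D[YY]YD[YY]Y]D[YY]Y


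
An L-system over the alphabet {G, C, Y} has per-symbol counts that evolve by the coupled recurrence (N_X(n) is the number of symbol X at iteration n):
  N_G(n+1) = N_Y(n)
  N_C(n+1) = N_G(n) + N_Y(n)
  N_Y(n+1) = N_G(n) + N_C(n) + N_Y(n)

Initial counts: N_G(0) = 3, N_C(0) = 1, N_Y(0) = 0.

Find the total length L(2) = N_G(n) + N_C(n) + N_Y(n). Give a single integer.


Answer: 15

Derivation:
Step 0: N_G=3, N_C=1, N_Y=0, L=4
Step 1: N_G=0, N_C=3, N_Y=4, L=7
Step 2: N_G=4, N_C=4, N_Y=7, L=15


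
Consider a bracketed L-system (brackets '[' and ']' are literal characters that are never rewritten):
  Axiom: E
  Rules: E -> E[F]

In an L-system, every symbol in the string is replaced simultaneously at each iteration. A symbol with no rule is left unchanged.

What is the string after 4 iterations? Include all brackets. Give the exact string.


Answer: E[F][F][F][F]

Derivation:
Step 0: E
Step 1: E[F]
Step 2: E[F][F]
Step 3: E[F][F][F]
Step 4: E[F][F][F][F]


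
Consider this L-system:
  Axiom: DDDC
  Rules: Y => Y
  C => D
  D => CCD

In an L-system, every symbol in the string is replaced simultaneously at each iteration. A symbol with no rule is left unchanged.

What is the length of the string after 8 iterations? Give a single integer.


Answer: 1194

Derivation:
Step 0: length = 4
Step 1: length = 10
Step 2: length = 18
Step 3: length = 38
Step 4: length = 74
Step 5: length = 150
Step 6: length = 298
Step 7: length = 598
Step 8: length = 1194


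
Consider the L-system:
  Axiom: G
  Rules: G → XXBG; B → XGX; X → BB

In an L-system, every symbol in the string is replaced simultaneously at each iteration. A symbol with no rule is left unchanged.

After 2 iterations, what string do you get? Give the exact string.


Answer: BBBBXGXXXBG

Derivation:
Step 0: G
Step 1: XXBG
Step 2: BBBBXGXXXBG


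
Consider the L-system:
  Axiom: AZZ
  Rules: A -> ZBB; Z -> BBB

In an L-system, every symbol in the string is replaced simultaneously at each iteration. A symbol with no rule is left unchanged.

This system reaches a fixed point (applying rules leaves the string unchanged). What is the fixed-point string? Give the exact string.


Answer: BBBBBBBBBBB

Derivation:
Step 0: AZZ
Step 1: ZBBBBBBBB
Step 2: BBBBBBBBBBB
Step 3: BBBBBBBBBBB  (unchanged — fixed point at step 2)


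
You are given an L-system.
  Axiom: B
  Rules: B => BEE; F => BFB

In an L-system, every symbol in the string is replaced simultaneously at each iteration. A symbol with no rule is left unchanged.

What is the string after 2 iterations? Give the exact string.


Step 0: B
Step 1: BEE
Step 2: BEEEE

Answer: BEEEE


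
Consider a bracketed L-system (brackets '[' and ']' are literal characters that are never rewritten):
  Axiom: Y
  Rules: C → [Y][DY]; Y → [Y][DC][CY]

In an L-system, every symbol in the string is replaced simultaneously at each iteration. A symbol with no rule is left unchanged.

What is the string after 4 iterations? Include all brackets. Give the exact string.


Answer: [[[[Y][DC][CY]][D[Y][DY]][[Y][DY][Y][DC][CY]]][D[[Y][DC][CY]][D[Y][DC][CY]]][[[Y][DC][CY]][D[Y][DC][CY]][[Y][DC][CY]][D[Y][DY]][[Y][DY][Y][DC][CY]]]][D[[[Y][DC][CY]][D[Y][DY]][[Y][DY][Y][DC][CY]]][D[[Y][DC][CY]][D[Y][DY]][[Y][DY][Y][DC][CY]]]][[[[Y][DC][CY]][D[Y][DY]][[Y][DY][Y][DC][CY]]][D[[Y][DC][CY]][D[Y][DY]][[Y][DY][Y][DC][CY]]][[[Y][DC][CY]][D[Y][DY]][[Y][DY][Y][DC][CY]]][D[[Y][DC][CY]][D[Y][DC][CY]]][[[Y][DC][CY]][D[Y][DC][CY]][[Y][DC][CY]][D[Y][DY]][[Y][DY][Y][DC][CY]]]]

Derivation:
Step 0: Y
Step 1: [Y][DC][CY]
Step 2: [[Y][DC][CY]][D[Y][DY]][[Y][DY][Y][DC][CY]]
Step 3: [[[Y][DC][CY]][D[Y][DY]][[Y][DY][Y][DC][CY]]][D[[Y][DC][CY]][D[Y][DC][CY]]][[[Y][DC][CY]][D[Y][DC][CY]][[Y][DC][CY]][D[Y][DY]][[Y][DY][Y][DC][CY]]]
Step 4: [[[[Y][DC][CY]][D[Y][DY]][[Y][DY][Y][DC][CY]]][D[[Y][DC][CY]][D[Y][DC][CY]]][[[Y][DC][CY]][D[Y][DC][CY]][[Y][DC][CY]][D[Y][DY]][[Y][DY][Y][DC][CY]]]][D[[[Y][DC][CY]][D[Y][DY]][[Y][DY][Y][DC][CY]]][D[[Y][DC][CY]][D[Y][DY]][[Y][DY][Y][DC][CY]]]][[[[Y][DC][CY]][D[Y][DY]][[Y][DY][Y][DC][CY]]][D[[Y][DC][CY]][D[Y][DY]][[Y][DY][Y][DC][CY]]][[[Y][DC][CY]][D[Y][DY]][[Y][DY][Y][DC][CY]]][D[[Y][DC][CY]][D[Y][DC][CY]]][[[Y][DC][CY]][D[Y][DC][CY]][[Y][DC][CY]][D[Y][DY]][[Y][DY][Y][DC][CY]]]]


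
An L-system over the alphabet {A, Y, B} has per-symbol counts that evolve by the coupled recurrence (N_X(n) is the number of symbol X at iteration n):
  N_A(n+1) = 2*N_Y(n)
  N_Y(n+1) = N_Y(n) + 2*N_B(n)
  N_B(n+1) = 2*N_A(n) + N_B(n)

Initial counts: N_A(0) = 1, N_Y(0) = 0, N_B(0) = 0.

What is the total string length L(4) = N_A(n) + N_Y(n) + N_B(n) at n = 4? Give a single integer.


Answer: 46

Derivation:
Step 0: N_A=1, N_Y=0, N_B=0, L=1
Step 1: N_A=0, N_Y=0, N_B=2, L=2
Step 2: N_A=0, N_Y=4, N_B=2, L=6
Step 3: N_A=8, N_Y=8, N_B=2, L=18
Step 4: N_A=16, N_Y=12, N_B=18, L=46


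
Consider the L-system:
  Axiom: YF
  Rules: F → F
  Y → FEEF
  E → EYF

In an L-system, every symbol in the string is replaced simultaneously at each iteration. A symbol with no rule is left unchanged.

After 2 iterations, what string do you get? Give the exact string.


Step 0: YF
Step 1: FEEFF
Step 2: FEYFEYFFF

Answer: FEYFEYFFF


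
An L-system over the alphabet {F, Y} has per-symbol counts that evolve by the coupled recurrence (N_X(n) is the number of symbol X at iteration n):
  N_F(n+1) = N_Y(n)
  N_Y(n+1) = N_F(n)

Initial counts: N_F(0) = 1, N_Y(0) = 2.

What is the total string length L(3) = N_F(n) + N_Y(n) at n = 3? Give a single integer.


Step 0: N_F=1, N_Y=2, L=3
Step 1: N_F=2, N_Y=1, L=3
Step 2: N_F=1, N_Y=2, L=3
Step 3: N_F=2, N_Y=1, L=3

Answer: 3


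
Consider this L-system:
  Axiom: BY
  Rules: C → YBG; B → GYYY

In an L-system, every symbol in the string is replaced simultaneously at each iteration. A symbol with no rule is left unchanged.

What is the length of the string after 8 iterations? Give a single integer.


Answer: 5

Derivation:
Step 0: length = 2
Step 1: length = 5
Step 2: length = 5
Step 3: length = 5
Step 4: length = 5
Step 5: length = 5
Step 6: length = 5
Step 7: length = 5
Step 8: length = 5


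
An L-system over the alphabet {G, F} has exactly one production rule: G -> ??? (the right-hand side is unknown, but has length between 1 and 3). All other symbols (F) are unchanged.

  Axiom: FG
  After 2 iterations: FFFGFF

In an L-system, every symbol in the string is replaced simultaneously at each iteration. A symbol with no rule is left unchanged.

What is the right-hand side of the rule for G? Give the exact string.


Answer: FGF

Derivation:
Trying G -> FGF:
  Step 0: FG
  Step 1: FFGF
  Step 2: FFFGFF
Matches the given result.


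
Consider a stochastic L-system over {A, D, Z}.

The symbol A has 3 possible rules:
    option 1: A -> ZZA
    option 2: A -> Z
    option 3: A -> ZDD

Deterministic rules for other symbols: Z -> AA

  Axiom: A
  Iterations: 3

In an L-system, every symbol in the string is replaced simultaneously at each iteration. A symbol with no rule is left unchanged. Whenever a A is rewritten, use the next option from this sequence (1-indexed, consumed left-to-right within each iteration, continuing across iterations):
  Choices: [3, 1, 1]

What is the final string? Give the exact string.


Step 0: A
Step 1: ZDD  (used choices [3])
Step 2: AADD  (used choices [])
Step 3: ZZAZZADD  (used choices [1, 1])

Answer: ZZAZZADD


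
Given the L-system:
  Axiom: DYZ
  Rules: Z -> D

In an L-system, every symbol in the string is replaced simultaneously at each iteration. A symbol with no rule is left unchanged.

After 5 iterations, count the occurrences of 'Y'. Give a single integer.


Step 0: DYZ  (1 'Y')
Step 1: DYD  (1 'Y')
Step 2: DYD  (1 'Y')
Step 3: DYD  (1 'Y')
Step 4: DYD  (1 'Y')
Step 5: DYD  (1 'Y')

Answer: 1


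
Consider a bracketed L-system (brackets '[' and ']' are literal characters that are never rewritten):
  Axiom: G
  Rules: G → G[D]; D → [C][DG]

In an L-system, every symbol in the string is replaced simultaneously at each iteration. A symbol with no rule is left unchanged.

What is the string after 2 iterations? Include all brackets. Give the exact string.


Answer: G[D][[C][DG]]

Derivation:
Step 0: G
Step 1: G[D]
Step 2: G[D][[C][DG]]


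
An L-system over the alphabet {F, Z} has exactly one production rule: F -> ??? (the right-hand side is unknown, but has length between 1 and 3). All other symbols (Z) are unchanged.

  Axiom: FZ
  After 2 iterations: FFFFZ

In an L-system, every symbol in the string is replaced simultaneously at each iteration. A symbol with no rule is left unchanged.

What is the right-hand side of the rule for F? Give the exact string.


Trying F -> FF:
  Step 0: FZ
  Step 1: FFZ
  Step 2: FFFFZ
Matches the given result.

Answer: FF


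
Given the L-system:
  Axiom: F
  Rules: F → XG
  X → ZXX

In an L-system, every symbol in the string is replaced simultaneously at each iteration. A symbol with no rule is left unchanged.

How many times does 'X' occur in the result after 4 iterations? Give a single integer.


Answer: 8

Derivation:
Step 0: F  (0 'X')
Step 1: XG  (1 'X')
Step 2: ZXXG  (2 'X')
Step 3: ZZXXZXXG  (4 'X')
Step 4: ZZZXXZXXZZXXZXXG  (8 'X')


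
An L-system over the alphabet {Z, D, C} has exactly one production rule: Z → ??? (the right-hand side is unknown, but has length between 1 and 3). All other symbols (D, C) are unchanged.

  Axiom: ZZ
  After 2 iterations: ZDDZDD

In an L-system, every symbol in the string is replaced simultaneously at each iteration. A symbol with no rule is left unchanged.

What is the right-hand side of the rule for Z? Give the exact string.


Answer: ZD

Derivation:
Trying Z → ZD:
  Step 0: ZZ
  Step 1: ZDZD
  Step 2: ZDDZDD
Matches the given result.


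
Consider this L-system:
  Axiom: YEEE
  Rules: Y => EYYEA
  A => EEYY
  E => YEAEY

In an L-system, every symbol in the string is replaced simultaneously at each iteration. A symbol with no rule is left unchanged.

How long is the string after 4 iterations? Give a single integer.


Answer: 2240

Derivation:
Step 0: length = 4
Step 1: length = 20
Step 2: length = 96
Step 3: length = 464
Step 4: length = 2240


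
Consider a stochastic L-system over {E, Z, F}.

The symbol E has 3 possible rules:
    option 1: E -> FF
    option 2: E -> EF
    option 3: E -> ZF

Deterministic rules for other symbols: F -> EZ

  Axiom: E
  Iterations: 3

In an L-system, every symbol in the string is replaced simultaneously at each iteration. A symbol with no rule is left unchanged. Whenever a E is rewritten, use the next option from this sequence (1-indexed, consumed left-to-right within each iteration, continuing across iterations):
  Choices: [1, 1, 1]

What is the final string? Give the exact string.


Answer: FFZFFZ

Derivation:
Step 0: E
Step 1: FF  (used choices [1])
Step 2: EZEZ  (used choices [])
Step 3: FFZFFZ  (used choices [1, 1])


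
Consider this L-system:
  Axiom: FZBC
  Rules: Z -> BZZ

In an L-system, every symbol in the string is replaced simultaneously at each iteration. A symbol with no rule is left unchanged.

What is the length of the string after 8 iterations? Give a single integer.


Answer: 514

Derivation:
Step 0: length = 4
Step 1: length = 6
Step 2: length = 10
Step 3: length = 18
Step 4: length = 34
Step 5: length = 66
Step 6: length = 130
Step 7: length = 258
Step 8: length = 514


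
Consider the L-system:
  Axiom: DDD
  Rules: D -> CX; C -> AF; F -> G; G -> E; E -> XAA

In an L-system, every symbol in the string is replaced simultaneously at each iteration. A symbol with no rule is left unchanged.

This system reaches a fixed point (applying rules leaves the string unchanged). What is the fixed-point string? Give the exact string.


Answer: AXAAXAXAAXAXAAX

Derivation:
Step 0: DDD
Step 1: CXCXCX
Step 2: AFXAFXAFX
Step 3: AGXAGXAGX
Step 4: AEXAEXAEX
Step 5: AXAAXAXAAXAXAAX
Step 6: AXAAXAXAAXAXAAX  (unchanged — fixed point at step 5)


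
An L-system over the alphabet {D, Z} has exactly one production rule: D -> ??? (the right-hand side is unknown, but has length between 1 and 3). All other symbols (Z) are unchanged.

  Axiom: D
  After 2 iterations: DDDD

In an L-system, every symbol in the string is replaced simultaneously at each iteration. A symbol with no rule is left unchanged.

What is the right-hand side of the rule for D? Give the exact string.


Trying D -> DD:
  Step 0: D
  Step 1: DD
  Step 2: DDDD
Matches the given result.

Answer: DD


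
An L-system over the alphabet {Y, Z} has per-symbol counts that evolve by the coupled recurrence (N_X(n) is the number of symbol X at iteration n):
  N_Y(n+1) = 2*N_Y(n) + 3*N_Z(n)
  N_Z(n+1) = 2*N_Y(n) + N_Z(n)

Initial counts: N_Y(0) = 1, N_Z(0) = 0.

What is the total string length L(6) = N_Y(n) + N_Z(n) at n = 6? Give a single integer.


Answer: 4096

Derivation:
Step 0: N_Y=1, N_Z=0, L=1
Step 1: N_Y=2, N_Z=2, L=4
Step 2: N_Y=10, N_Z=6, L=16
Step 3: N_Y=38, N_Z=26, L=64
Step 4: N_Y=154, N_Z=102, L=256
Step 5: N_Y=614, N_Z=410, L=1024
Step 6: N_Y=2458, N_Z=1638, L=4096


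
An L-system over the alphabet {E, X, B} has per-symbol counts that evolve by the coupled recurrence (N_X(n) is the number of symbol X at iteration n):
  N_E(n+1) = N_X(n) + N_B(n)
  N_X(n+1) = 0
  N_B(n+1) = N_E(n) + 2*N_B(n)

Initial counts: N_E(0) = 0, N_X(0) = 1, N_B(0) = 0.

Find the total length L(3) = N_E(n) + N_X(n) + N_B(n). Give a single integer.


Step 0: N_E=0, N_X=1, N_B=0, L=1
Step 1: N_E=1, N_X=0, N_B=0, L=1
Step 2: N_E=0, N_X=0, N_B=1, L=1
Step 3: N_E=1, N_X=0, N_B=2, L=3

Answer: 3


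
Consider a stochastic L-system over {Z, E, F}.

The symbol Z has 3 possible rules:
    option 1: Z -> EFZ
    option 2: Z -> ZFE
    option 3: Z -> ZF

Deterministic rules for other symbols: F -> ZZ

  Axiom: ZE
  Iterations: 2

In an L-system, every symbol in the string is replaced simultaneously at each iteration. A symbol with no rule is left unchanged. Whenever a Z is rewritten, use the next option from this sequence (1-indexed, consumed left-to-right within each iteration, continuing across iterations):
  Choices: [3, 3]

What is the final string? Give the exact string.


Answer: ZFZZE

Derivation:
Step 0: ZE
Step 1: ZFE  (used choices [3])
Step 2: ZFZZE  (used choices [3])


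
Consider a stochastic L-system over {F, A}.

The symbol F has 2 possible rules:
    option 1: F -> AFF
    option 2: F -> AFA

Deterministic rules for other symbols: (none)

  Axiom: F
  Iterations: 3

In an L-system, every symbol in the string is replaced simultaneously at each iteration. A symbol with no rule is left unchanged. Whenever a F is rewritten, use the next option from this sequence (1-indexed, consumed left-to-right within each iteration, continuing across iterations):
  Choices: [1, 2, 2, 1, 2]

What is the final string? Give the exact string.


Answer: AAAFFAAAFAA

Derivation:
Step 0: F
Step 1: AFF  (used choices [1])
Step 2: AAFAAFA  (used choices [2, 2])
Step 3: AAAFFAAAFAA  (used choices [1, 2])


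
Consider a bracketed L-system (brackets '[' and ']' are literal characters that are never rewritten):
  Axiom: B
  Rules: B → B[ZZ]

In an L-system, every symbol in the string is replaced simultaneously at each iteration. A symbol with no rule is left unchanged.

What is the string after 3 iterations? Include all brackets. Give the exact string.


Step 0: B
Step 1: B[ZZ]
Step 2: B[ZZ][ZZ]
Step 3: B[ZZ][ZZ][ZZ]

Answer: B[ZZ][ZZ][ZZ]


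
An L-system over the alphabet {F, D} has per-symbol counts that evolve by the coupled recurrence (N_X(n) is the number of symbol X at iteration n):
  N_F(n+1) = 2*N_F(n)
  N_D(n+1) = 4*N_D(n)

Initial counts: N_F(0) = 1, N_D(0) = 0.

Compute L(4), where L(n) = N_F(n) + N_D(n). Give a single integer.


Answer: 16

Derivation:
Step 0: N_F=1, N_D=0, L=1
Step 1: N_F=2, N_D=0, L=2
Step 2: N_F=4, N_D=0, L=4
Step 3: N_F=8, N_D=0, L=8
Step 4: N_F=16, N_D=0, L=16


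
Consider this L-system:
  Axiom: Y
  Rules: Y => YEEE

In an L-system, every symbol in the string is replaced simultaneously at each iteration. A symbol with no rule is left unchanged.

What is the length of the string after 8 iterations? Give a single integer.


Answer: 25

Derivation:
Step 0: length = 1
Step 1: length = 4
Step 2: length = 7
Step 3: length = 10
Step 4: length = 13
Step 5: length = 16
Step 6: length = 19
Step 7: length = 22
Step 8: length = 25


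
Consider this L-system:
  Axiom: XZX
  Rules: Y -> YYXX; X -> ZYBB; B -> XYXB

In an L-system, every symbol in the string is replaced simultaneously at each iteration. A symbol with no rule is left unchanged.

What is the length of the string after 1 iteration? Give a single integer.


Answer: 9

Derivation:
Step 0: length = 3
Step 1: length = 9


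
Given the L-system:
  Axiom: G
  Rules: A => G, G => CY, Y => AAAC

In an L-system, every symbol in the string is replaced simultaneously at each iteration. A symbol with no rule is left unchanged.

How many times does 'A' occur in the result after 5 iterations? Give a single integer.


Answer: 9

Derivation:
Step 0: G  (0 'A')
Step 1: CY  (0 'A')
Step 2: CAAAC  (3 'A')
Step 3: CGGGC  (0 'A')
Step 4: CCYCYCYC  (0 'A')
Step 5: CCAAACCAAACCAAACC  (9 'A')


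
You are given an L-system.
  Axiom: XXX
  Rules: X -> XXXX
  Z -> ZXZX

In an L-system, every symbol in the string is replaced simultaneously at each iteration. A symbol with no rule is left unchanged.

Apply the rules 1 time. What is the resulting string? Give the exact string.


Answer: XXXXXXXXXXXX

Derivation:
Step 0: XXX
Step 1: XXXXXXXXXXXX


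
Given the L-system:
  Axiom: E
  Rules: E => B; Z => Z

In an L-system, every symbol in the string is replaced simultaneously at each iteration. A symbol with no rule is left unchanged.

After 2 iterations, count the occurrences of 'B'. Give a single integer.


Step 0: E  (0 'B')
Step 1: B  (1 'B')
Step 2: B  (1 'B')

Answer: 1


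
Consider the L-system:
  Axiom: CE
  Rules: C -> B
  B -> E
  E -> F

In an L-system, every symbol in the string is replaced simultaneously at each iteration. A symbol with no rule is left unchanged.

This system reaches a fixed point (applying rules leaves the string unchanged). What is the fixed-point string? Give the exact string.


Answer: FF

Derivation:
Step 0: CE
Step 1: BF
Step 2: EF
Step 3: FF
Step 4: FF  (unchanged — fixed point at step 3)


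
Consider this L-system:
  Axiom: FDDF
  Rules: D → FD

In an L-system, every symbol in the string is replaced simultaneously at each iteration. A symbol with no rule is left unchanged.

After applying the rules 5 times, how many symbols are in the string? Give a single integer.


Step 0: length = 4
Step 1: length = 6
Step 2: length = 8
Step 3: length = 10
Step 4: length = 12
Step 5: length = 14

Answer: 14


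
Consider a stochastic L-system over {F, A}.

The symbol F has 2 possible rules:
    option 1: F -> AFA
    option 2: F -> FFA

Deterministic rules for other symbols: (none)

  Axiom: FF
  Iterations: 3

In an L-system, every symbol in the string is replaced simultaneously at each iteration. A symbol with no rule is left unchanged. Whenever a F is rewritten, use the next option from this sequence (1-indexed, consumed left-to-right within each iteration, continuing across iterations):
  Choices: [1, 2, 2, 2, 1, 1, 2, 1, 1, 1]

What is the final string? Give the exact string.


Answer: AAFAFFAAAAFAAFAAAAFAAA

Derivation:
Step 0: FF
Step 1: AFAFFA  (used choices [1, 2])
Step 2: AFFAAFFAAFAA  (used choices [2, 2, 1])
Step 3: AAFAFFAAAAFAAFAAAAFAAA  (used choices [1, 2, 1, 1, 1])


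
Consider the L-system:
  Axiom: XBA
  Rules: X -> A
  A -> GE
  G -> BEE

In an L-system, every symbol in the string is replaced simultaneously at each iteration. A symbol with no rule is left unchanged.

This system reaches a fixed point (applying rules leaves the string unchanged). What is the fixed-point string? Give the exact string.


Step 0: XBA
Step 1: ABGE
Step 2: GEBBEEE
Step 3: BEEEBBEEE
Step 4: BEEEBBEEE  (unchanged — fixed point at step 3)

Answer: BEEEBBEEE


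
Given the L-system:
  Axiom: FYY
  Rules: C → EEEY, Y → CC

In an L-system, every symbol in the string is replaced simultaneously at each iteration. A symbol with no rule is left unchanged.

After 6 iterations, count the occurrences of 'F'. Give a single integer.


Step 0: FYY  (1 'F')
Step 1: FCCCC  (1 'F')
Step 2: FEEEYEEEYEEEYEEEY  (1 'F')
Step 3: FEEECCEEECCEEECCEEECC  (1 'F')
Step 4: FEEEEEEYEEEYEEEEEEYEEEYEEEEEEYEEEYEEEEEEYEEEY  (1 'F')
Step 5: FEEEEEECCEEECCEEEEEECCEEECCEEEEEECCEEECCEEEEEECCEEECC  (1 'F')
Step 6: FEEEEEEEEEYEEEYEEEEEEYEEEYEEEEEEEEEYEEEYEEEEEEYEEEYEEEEEEEEEYEEEYEEEEEEYEEEYEEEEEEEEEYEEEYEEEEEEYEEEY  (1 'F')

Answer: 1


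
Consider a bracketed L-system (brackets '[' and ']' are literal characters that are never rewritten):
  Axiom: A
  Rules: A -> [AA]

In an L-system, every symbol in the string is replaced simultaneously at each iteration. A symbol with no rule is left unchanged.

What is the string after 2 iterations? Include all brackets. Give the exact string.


Step 0: A
Step 1: [AA]
Step 2: [[AA][AA]]

Answer: [[AA][AA]]


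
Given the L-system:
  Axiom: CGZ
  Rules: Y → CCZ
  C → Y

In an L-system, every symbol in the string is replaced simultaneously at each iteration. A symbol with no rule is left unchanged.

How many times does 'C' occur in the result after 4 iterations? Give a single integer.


Answer: 4

Derivation:
Step 0: CGZ  (1 'C')
Step 1: YGZ  (0 'C')
Step 2: CCZGZ  (2 'C')
Step 3: YYZGZ  (0 'C')
Step 4: CCZCCZZGZ  (4 'C')


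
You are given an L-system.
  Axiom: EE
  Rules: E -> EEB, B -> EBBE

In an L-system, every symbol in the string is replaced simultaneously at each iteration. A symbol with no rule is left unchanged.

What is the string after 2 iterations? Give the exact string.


Step 0: EE
Step 1: EEBEEB
Step 2: EEBEEBEBBEEEBEEBEBBE

Answer: EEBEEBEBBEEEBEEBEBBE


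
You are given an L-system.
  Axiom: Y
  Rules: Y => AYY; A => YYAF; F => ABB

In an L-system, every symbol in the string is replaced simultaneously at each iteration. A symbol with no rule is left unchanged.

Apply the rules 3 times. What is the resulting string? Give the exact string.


Step 0: Y
Step 1: AYY
Step 2: YYAFAYYAYY
Step 3: AYYAYYYYAFABBYYAFAYYAYYYYAFAYYAYY

Answer: AYYAYYYYAFABBYYAFAYYAYYYYAFAYYAYY


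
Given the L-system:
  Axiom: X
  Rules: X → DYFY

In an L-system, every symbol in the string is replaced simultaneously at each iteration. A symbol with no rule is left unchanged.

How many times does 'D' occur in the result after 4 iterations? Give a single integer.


Step 0: X  (0 'D')
Step 1: DYFY  (1 'D')
Step 2: DYFY  (1 'D')
Step 3: DYFY  (1 'D')
Step 4: DYFY  (1 'D')

Answer: 1
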